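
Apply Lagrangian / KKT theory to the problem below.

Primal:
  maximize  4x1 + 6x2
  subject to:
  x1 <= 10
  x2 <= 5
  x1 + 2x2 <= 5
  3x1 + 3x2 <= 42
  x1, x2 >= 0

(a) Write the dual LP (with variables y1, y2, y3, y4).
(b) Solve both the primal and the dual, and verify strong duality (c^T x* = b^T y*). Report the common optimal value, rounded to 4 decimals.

The standard primal-dual pair for 'max c^T x s.t. A x <= b, x >= 0' is:
  Dual:  min b^T y  s.t.  A^T y >= c,  y >= 0.

So the dual LP is:
  minimize  10y1 + 5y2 + 5y3 + 42y4
  subject to:
    y1 + y3 + 3y4 >= 4
    y2 + 2y3 + 3y4 >= 6
    y1, y2, y3, y4 >= 0

Solving the primal: x* = (5, 0).
  primal value c^T x* = 20.
Solving the dual: y* = (0, 0, 4, 0).
  dual value b^T y* = 20.
Strong duality: c^T x* = b^T y*. Confirmed.

20


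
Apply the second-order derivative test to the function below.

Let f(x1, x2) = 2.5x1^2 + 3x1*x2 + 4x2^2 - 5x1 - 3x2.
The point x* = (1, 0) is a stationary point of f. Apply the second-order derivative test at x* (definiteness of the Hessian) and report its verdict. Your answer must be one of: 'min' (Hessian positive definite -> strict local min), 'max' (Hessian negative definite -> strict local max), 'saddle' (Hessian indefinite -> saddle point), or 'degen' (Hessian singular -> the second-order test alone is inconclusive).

Compute the Hessian H = grad^2 f:
  H = [[5, 3], [3, 8]]
Verify stationarity: grad f(x*) = H x* + g = (0, 0).
Eigenvalues of H: 3.1459, 9.8541.
Both eigenvalues > 0, so H is positive definite -> x* is a strict local min.

min


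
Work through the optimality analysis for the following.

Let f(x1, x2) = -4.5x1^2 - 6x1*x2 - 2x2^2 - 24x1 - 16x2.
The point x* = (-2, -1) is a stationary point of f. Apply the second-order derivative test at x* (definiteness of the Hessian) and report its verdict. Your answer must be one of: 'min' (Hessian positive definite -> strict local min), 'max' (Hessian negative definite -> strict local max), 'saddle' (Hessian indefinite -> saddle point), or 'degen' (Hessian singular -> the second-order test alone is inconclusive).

Compute the Hessian H = grad^2 f:
  H = [[-9, -6], [-6, -4]]
Verify stationarity: grad f(x*) = H x* + g = (0, 0).
Eigenvalues of H: -13, 0.
H has a zero eigenvalue (singular; negative semidefinite but not definite), so H is neither positive definite, negative definite, nor indefinite. The second-order test alone is inconclusive -> degen.
(Indeed, f is constant along the null direction of H through x*, so x* is not a strict local extremum.)

degen


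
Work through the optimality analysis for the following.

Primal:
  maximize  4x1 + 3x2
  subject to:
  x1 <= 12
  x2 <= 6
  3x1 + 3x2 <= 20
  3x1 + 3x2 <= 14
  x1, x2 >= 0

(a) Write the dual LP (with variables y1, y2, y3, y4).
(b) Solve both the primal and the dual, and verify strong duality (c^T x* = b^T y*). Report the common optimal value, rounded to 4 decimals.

The standard primal-dual pair for 'max c^T x s.t. A x <= b, x >= 0' is:
  Dual:  min b^T y  s.t.  A^T y >= c,  y >= 0.

So the dual LP is:
  minimize  12y1 + 6y2 + 20y3 + 14y4
  subject to:
    y1 + 3y3 + 3y4 >= 4
    y2 + 3y3 + 3y4 >= 3
    y1, y2, y3, y4 >= 0

Solving the primal: x* = (4.6667, 0).
  primal value c^T x* = 18.6667.
Solving the dual: y* = (0, 0, 0, 1.3333).
  dual value b^T y* = 18.6667.
Strong duality: c^T x* = b^T y*. Confirmed.

18.6667


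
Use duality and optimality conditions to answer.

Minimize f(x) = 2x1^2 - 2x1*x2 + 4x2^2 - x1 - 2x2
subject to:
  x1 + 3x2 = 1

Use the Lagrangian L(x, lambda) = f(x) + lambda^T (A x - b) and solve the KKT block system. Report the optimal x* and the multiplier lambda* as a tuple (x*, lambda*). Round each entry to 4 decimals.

Form the Lagrangian:
  L(x, lambda) = (1/2) x^T Q x + c^T x + lambda^T (A x - b)
Stationarity (grad_x L = 0): Q x + c + A^T lambda = 0.
Primal feasibility: A x = b.

This gives the KKT block system:
  [ Q   A^T ] [ x     ]   [-c ]
  [ A    0  ] [ lambda ] = [ b ]

Solving the linear system:
  x*      = (0.3036, 0.2321)
  lambda* = (0.25)
  f(x*)   = -0.5089

x* = (0.3036, 0.2321), lambda* = (0.25)


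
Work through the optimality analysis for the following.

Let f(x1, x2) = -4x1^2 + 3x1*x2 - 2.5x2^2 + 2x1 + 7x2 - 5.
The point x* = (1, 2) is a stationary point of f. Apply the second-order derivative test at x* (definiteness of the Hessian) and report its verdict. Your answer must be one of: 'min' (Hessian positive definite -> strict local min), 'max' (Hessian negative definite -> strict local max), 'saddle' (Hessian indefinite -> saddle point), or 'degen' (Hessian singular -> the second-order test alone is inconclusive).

Compute the Hessian H = grad^2 f:
  H = [[-8, 3], [3, -5]]
Verify stationarity: grad f(x*) = H x* + g = (0, 0).
Eigenvalues of H: -9.8541, -3.1459.
Both eigenvalues < 0, so H is negative definite -> x* is a strict local max.

max


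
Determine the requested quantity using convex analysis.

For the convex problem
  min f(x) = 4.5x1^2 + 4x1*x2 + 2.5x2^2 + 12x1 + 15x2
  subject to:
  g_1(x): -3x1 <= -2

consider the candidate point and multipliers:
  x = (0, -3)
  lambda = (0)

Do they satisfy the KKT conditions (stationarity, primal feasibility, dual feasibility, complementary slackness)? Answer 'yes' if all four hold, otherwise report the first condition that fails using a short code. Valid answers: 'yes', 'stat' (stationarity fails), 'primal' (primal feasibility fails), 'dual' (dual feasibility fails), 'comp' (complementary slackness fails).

Gradient of f: grad f(x) = Q x + c = (0, 0)
Constraint values g_i(x) = a_i^T x - b_i:
  g_1((0, -3)) = 2
Stationarity residual: grad f(x) + sum_i lambda_i a_i = (0, 0)
  -> stationarity OK
Primal feasibility (all g_i <= 0): FAILS
Dual feasibility (all lambda_i >= 0): OK
Complementary slackness (lambda_i * g_i(x) = 0 for all i): OK

Verdict: the first failing condition is primal_feasibility -> primal.

primal


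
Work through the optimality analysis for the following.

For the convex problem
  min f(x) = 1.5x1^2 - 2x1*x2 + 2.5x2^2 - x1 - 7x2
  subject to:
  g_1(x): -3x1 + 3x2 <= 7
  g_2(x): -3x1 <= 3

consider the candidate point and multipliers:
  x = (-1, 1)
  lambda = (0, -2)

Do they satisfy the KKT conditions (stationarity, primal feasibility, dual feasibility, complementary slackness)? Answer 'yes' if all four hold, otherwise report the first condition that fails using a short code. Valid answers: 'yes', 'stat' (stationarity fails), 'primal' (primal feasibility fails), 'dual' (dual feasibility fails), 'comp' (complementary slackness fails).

Gradient of f: grad f(x) = Q x + c = (-6, 0)
Constraint values g_i(x) = a_i^T x - b_i:
  g_1((-1, 1)) = -1
  g_2((-1, 1)) = 0
Stationarity residual: grad f(x) + sum_i lambda_i a_i = (0, 0)
  -> stationarity OK
Primal feasibility (all g_i <= 0): OK
Dual feasibility (all lambda_i >= 0): FAILS
Complementary slackness (lambda_i * g_i(x) = 0 for all i): OK

Verdict: the first failing condition is dual_feasibility -> dual.

dual


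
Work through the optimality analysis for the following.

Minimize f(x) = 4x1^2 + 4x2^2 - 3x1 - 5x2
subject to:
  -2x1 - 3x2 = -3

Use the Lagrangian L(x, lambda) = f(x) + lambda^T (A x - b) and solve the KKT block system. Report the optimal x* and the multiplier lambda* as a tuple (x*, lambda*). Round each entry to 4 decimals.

Form the Lagrangian:
  L(x, lambda) = (1/2) x^T Q x + c^T x + lambda^T (A x - b)
Stationarity (grad_x L = 0): Q x + c + A^T lambda = 0.
Primal feasibility: A x = b.

This gives the KKT block system:
  [ Q   A^T ] [ x     ]   [-c ]
  [ A    0  ] [ lambda ] = [ b ]

Solving the linear system:
  x*      = (0.4327, 0.7115)
  lambda* = (0.2308)
  f(x*)   = -2.0817

x* = (0.4327, 0.7115), lambda* = (0.2308)


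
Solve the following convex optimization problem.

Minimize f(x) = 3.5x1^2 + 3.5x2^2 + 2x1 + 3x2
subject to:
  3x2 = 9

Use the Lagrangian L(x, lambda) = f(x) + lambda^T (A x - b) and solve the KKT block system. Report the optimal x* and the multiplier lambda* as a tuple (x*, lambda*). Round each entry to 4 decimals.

Form the Lagrangian:
  L(x, lambda) = (1/2) x^T Q x + c^T x + lambda^T (A x - b)
Stationarity (grad_x L = 0): Q x + c + A^T lambda = 0.
Primal feasibility: A x = b.

This gives the KKT block system:
  [ Q   A^T ] [ x     ]   [-c ]
  [ A    0  ] [ lambda ] = [ b ]

Solving the linear system:
  x*      = (-0.2857, 3)
  lambda* = (-8)
  f(x*)   = 40.2143

x* = (-0.2857, 3), lambda* = (-8)


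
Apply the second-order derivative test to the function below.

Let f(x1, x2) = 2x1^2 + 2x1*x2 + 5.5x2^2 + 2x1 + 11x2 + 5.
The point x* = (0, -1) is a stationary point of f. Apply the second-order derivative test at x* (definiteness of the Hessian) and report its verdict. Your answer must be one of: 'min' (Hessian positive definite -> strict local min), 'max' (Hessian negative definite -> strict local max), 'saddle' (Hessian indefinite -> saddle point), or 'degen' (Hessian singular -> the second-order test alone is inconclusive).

Compute the Hessian H = grad^2 f:
  H = [[4, 2], [2, 11]]
Verify stationarity: grad f(x*) = H x* + g = (0, 0).
Eigenvalues of H: 3.4689, 11.5311.
Both eigenvalues > 0, so H is positive definite -> x* is a strict local min.

min


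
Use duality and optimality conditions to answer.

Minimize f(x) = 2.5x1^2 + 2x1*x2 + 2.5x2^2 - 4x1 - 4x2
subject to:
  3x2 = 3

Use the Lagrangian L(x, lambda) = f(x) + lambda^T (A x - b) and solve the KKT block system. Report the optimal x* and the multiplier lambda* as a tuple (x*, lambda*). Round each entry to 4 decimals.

Form the Lagrangian:
  L(x, lambda) = (1/2) x^T Q x + c^T x + lambda^T (A x - b)
Stationarity (grad_x L = 0): Q x + c + A^T lambda = 0.
Primal feasibility: A x = b.

This gives the KKT block system:
  [ Q   A^T ] [ x     ]   [-c ]
  [ A    0  ] [ lambda ] = [ b ]

Solving the linear system:
  x*      = (0.4, 1)
  lambda* = (-0.6)
  f(x*)   = -1.9

x* = (0.4, 1), lambda* = (-0.6)


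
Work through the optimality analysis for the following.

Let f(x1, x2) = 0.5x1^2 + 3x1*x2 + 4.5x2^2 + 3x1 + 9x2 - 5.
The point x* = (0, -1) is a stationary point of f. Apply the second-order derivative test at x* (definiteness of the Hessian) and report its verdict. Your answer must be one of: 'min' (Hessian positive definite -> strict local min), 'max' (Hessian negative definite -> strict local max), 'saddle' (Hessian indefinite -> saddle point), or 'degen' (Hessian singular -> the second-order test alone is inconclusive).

Compute the Hessian H = grad^2 f:
  H = [[1, 3], [3, 9]]
Verify stationarity: grad f(x*) = H x* + g = (0, 0).
Eigenvalues of H: 0, 10.
H has a zero eigenvalue (singular; positive semidefinite but not definite), so H is neither positive definite, negative definite, nor indefinite. The second-order test alone is inconclusive -> degen.
(Indeed, f is constant along the null direction of H through x*, so x* is not a strict local extremum.)

degen


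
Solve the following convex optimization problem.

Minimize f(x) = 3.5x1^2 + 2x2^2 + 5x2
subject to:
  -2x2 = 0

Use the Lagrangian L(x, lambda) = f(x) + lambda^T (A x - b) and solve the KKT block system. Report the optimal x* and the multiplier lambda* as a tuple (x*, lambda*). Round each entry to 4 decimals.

Form the Lagrangian:
  L(x, lambda) = (1/2) x^T Q x + c^T x + lambda^T (A x - b)
Stationarity (grad_x L = 0): Q x + c + A^T lambda = 0.
Primal feasibility: A x = b.

This gives the KKT block system:
  [ Q   A^T ] [ x     ]   [-c ]
  [ A    0  ] [ lambda ] = [ b ]

Solving the linear system:
  x*      = (0, 0)
  lambda* = (2.5)
  f(x*)   = 0

x* = (0, 0), lambda* = (2.5)


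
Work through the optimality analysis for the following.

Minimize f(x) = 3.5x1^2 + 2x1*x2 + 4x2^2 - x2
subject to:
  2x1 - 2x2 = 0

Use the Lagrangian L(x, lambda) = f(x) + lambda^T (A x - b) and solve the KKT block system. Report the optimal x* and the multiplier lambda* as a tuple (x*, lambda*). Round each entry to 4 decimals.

Form the Lagrangian:
  L(x, lambda) = (1/2) x^T Q x + c^T x + lambda^T (A x - b)
Stationarity (grad_x L = 0): Q x + c + A^T lambda = 0.
Primal feasibility: A x = b.

This gives the KKT block system:
  [ Q   A^T ] [ x     ]   [-c ]
  [ A    0  ] [ lambda ] = [ b ]

Solving the linear system:
  x*      = (0.0526, 0.0526)
  lambda* = (-0.2368)
  f(x*)   = -0.0263

x* = (0.0526, 0.0526), lambda* = (-0.2368)


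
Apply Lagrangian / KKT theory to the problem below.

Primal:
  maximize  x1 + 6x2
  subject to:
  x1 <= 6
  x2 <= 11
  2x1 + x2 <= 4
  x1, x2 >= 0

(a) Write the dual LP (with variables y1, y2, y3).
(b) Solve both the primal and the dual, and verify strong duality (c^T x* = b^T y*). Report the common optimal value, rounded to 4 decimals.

The standard primal-dual pair for 'max c^T x s.t. A x <= b, x >= 0' is:
  Dual:  min b^T y  s.t.  A^T y >= c,  y >= 0.

So the dual LP is:
  minimize  6y1 + 11y2 + 4y3
  subject to:
    y1 + 2y3 >= 1
    y2 + y3 >= 6
    y1, y2, y3 >= 0

Solving the primal: x* = (0, 4).
  primal value c^T x* = 24.
Solving the dual: y* = (0, 0, 6).
  dual value b^T y* = 24.
Strong duality: c^T x* = b^T y*. Confirmed.

24


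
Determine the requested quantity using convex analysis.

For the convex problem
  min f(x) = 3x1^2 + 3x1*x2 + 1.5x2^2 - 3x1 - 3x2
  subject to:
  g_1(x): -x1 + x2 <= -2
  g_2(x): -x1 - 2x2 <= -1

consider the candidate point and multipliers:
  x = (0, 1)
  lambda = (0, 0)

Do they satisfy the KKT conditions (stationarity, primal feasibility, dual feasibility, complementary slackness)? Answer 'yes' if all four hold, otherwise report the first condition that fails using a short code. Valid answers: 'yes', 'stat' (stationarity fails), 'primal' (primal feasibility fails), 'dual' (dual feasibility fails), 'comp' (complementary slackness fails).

Gradient of f: grad f(x) = Q x + c = (0, 0)
Constraint values g_i(x) = a_i^T x - b_i:
  g_1((0, 1)) = 3
  g_2((0, 1)) = -1
Stationarity residual: grad f(x) + sum_i lambda_i a_i = (0, 0)
  -> stationarity OK
Primal feasibility (all g_i <= 0): FAILS
Dual feasibility (all lambda_i >= 0): OK
Complementary slackness (lambda_i * g_i(x) = 0 for all i): OK

Verdict: the first failing condition is primal_feasibility -> primal.

primal


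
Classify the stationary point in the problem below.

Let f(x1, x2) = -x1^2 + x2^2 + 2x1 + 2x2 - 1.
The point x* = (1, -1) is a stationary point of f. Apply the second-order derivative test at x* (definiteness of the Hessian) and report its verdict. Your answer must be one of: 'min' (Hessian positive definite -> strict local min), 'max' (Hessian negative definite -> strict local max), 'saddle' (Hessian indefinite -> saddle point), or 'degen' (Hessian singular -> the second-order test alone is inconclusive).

Compute the Hessian H = grad^2 f:
  H = [[-2, 0], [0, 2]]
Verify stationarity: grad f(x*) = H x* + g = (0, 0).
Eigenvalues of H: -2, 2.
Eigenvalues have mixed signs, so H is indefinite -> x* is a saddle point.

saddle


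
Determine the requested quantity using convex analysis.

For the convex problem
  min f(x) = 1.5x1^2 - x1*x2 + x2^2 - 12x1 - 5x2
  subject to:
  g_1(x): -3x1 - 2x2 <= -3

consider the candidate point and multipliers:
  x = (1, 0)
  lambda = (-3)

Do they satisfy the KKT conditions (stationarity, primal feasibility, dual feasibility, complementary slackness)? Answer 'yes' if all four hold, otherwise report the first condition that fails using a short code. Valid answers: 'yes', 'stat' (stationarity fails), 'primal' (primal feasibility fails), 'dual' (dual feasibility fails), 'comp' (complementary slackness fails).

Gradient of f: grad f(x) = Q x + c = (-9, -6)
Constraint values g_i(x) = a_i^T x - b_i:
  g_1((1, 0)) = 0
Stationarity residual: grad f(x) + sum_i lambda_i a_i = (0, 0)
  -> stationarity OK
Primal feasibility (all g_i <= 0): OK
Dual feasibility (all lambda_i >= 0): FAILS
Complementary slackness (lambda_i * g_i(x) = 0 for all i): OK

Verdict: the first failing condition is dual_feasibility -> dual.

dual


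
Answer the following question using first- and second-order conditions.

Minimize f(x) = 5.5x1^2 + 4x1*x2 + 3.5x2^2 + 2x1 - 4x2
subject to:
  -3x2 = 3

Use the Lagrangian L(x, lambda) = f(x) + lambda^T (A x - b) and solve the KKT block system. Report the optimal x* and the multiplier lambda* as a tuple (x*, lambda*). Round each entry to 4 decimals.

Form the Lagrangian:
  L(x, lambda) = (1/2) x^T Q x + c^T x + lambda^T (A x - b)
Stationarity (grad_x L = 0): Q x + c + A^T lambda = 0.
Primal feasibility: A x = b.

This gives the KKT block system:
  [ Q   A^T ] [ x     ]   [-c ]
  [ A    0  ] [ lambda ] = [ b ]

Solving the linear system:
  x*      = (0.1818, -1)
  lambda* = (-3.4242)
  f(x*)   = 7.3182

x* = (0.1818, -1), lambda* = (-3.4242)


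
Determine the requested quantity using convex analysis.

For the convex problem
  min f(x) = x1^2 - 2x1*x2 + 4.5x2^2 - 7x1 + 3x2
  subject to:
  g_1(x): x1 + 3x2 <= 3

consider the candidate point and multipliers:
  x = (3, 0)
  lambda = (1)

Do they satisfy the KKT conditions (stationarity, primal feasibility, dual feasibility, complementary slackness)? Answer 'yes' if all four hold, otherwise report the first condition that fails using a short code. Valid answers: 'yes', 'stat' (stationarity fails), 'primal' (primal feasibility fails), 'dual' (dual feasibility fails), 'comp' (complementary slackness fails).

Gradient of f: grad f(x) = Q x + c = (-1, -3)
Constraint values g_i(x) = a_i^T x - b_i:
  g_1((3, 0)) = 0
Stationarity residual: grad f(x) + sum_i lambda_i a_i = (0, 0)
  -> stationarity OK
Primal feasibility (all g_i <= 0): OK
Dual feasibility (all lambda_i >= 0): OK
Complementary slackness (lambda_i * g_i(x) = 0 for all i): OK

Verdict: yes, KKT holds.

yes


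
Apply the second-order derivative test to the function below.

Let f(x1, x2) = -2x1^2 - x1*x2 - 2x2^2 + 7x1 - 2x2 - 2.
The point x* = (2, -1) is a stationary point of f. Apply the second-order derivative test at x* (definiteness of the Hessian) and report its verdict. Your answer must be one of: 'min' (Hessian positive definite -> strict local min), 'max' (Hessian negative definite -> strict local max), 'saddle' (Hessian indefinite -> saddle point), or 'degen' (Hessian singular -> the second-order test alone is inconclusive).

Compute the Hessian H = grad^2 f:
  H = [[-4, -1], [-1, -4]]
Verify stationarity: grad f(x*) = H x* + g = (0, 0).
Eigenvalues of H: -5, -3.
Both eigenvalues < 0, so H is negative definite -> x* is a strict local max.

max


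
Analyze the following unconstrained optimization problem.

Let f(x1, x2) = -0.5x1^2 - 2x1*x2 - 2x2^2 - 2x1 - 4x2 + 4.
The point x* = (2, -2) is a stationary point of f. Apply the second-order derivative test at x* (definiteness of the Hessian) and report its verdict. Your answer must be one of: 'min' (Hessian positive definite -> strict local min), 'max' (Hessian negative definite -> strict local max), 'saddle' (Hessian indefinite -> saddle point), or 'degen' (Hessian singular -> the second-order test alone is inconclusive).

Compute the Hessian H = grad^2 f:
  H = [[-1, -2], [-2, -4]]
Verify stationarity: grad f(x*) = H x* + g = (0, 0).
Eigenvalues of H: -5, 0.
H has a zero eigenvalue (singular; negative semidefinite but not definite), so H is neither positive definite, negative definite, nor indefinite. The second-order test alone is inconclusive -> degen.
(Indeed, f is constant along the null direction of H through x*, so x* is not a strict local extremum.)

degen


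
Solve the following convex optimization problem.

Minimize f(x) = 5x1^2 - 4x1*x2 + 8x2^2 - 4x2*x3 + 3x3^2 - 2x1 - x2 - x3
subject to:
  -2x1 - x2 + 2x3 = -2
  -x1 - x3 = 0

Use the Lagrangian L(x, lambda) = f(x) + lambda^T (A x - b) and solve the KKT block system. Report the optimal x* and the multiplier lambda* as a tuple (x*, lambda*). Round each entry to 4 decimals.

Form the Lagrangian:
  L(x, lambda) = (1/2) x^T Q x + c^T x + lambda^T (A x - b)
Stationarity (grad_x L = 0): Q x + c + A^T lambda = 0.
Primal feasibility: A x = b.

This gives the KKT block system:
  [ Q   A^T ] [ x     ]   [-c ]
  [ A    0  ] [ lambda ] = [ b ]

Solving the linear system:
  x*      = (0.4596, 0.1618, -0.4596)
  lambda* = (1.5882, -1.2279)
  f(x*)   = 1.2776

x* = (0.4596, 0.1618, -0.4596), lambda* = (1.5882, -1.2279)


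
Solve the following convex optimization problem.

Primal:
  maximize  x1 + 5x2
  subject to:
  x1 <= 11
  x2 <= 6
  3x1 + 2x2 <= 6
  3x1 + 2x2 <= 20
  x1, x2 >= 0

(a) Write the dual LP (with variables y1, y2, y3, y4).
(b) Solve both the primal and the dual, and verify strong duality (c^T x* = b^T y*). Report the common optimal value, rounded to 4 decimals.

The standard primal-dual pair for 'max c^T x s.t. A x <= b, x >= 0' is:
  Dual:  min b^T y  s.t.  A^T y >= c,  y >= 0.

So the dual LP is:
  minimize  11y1 + 6y2 + 6y3 + 20y4
  subject to:
    y1 + 3y3 + 3y4 >= 1
    y2 + 2y3 + 2y4 >= 5
    y1, y2, y3, y4 >= 0

Solving the primal: x* = (0, 3).
  primal value c^T x* = 15.
Solving the dual: y* = (0, 0, 2.5, 0).
  dual value b^T y* = 15.
Strong duality: c^T x* = b^T y*. Confirmed.

15


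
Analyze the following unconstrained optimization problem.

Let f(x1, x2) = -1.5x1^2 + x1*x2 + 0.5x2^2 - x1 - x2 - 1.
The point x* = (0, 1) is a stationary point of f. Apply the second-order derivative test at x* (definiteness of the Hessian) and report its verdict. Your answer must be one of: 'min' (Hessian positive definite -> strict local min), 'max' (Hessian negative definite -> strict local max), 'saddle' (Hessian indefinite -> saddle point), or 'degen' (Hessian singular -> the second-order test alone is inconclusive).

Compute the Hessian H = grad^2 f:
  H = [[-3, 1], [1, 1]]
Verify stationarity: grad f(x*) = H x* + g = (0, 0).
Eigenvalues of H: -3.2361, 1.2361.
Eigenvalues have mixed signs, so H is indefinite -> x* is a saddle point.

saddle


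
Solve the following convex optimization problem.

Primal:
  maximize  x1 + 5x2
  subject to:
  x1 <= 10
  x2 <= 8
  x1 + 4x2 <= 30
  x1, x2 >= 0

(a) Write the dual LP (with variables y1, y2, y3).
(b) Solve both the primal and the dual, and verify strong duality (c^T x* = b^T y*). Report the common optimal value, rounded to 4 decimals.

The standard primal-dual pair for 'max c^T x s.t. A x <= b, x >= 0' is:
  Dual:  min b^T y  s.t.  A^T y >= c,  y >= 0.

So the dual LP is:
  minimize  10y1 + 8y2 + 30y3
  subject to:
    y1 + y3 >= 1
    y2 + 4y3 >= 5
    y1, y2, y3 >= 0

Solving the primal: x* = (0, 7.5).
  primal value c^T x* = 37.5.
Solving the dual: y* = (0, 0, 1.25).
  dual value b^T y* = 37.5.
Strong duality: c^T x* = b^T y*. Confirmed.

37.5


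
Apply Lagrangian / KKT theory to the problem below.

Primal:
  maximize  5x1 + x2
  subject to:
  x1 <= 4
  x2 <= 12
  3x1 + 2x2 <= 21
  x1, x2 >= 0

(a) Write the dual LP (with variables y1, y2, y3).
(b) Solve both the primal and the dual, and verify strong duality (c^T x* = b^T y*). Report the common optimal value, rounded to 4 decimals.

The standard primal-dual pair for 'max c^T x s.t. A x <= b, x >= 0' is:
  Dual:  min b^T y  s.t.  A^T y >= c,  y >= 0.

So the dual LP is:
  minimize  4y1 + 12y2 + 21y3
  subject to:
    y1 + 3y3 >= 5
    y2 + 2y3 >= 1
    y1, y2, y3 >= 0

Solving the primal: x* = (4, 4.5).
  primal value c^T x* = 24.5.
Solving the dual: y* = (3.5, 0, 0.5).
  dual value b^T y* = 24.5.
Strong duality: c^T x* = b^T y*. Confirmed.

24.5


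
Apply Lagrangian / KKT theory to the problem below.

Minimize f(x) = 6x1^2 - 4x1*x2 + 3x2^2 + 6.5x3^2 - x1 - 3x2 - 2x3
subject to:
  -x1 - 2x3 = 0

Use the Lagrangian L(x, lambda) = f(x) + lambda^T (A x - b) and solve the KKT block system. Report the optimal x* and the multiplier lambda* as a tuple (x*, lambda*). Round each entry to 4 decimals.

Form the Lagrangian:
  L(x, lambda) = (1/2) x^T Q x + c^T x + lambda^T (A x - b)
Stationarity (grad_x L = 0): Q x + c + A^T lambda = 0.
Primal feasibility: A x = b.

This gives the KKT block system:
  [ Q   A^T ] [ x     ]   [-c ]
  [ A    0  ] [ lambda ] = [ b ]

Solving the linear system:
  x*      = (0.1589, 0.606, -0.0795)
  lambda* = (-1.5166)
  f(x*)   = -0.9089

x* = (0.1589, 0.606, -0.0795), lambda* = (-1.5166)


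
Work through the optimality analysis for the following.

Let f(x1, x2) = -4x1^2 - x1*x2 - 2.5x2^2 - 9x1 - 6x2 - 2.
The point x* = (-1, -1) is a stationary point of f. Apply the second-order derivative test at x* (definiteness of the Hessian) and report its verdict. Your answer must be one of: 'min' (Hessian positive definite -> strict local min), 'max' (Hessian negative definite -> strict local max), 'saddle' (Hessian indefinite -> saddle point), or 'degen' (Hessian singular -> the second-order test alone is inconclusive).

Compute the Hessian H = grad^2 f:
  H = [[-8, -1], [-1, -5]]
Verify stationarity: grad f(x*) = H x* + g = (0, 0).
Eigenvalues of H: -8.3028, -4.6972.
Both eigenvalues < 0, so H is negative definite -> x* is a strict local max.

max


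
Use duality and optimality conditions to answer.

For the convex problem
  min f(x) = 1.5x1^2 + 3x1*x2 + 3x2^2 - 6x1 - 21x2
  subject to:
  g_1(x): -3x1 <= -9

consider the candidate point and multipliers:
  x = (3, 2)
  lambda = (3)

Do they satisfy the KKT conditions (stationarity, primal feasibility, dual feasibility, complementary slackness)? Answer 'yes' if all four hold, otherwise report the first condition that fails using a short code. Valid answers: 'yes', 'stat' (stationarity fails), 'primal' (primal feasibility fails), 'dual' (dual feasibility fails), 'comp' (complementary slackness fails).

Gradient of f: grad f(x) = Q x + c = (9, 0)
Constraint values g_i(x) = a_i^T x - b_i:
  g_1((3, 2)) = 0
Stationarity residual: grad f(x) + sum_i lambda_i a_i = (0, 0)
  -> stationarity OK
Primal feasibility (all g_i <= 0): OK
Dual feasibility (all lambda_i >= 0): OK
Complementary slackness (lambda_i * g_i(x) = 0 for all i): OK

Verdict: yes, KKT holds.

yes


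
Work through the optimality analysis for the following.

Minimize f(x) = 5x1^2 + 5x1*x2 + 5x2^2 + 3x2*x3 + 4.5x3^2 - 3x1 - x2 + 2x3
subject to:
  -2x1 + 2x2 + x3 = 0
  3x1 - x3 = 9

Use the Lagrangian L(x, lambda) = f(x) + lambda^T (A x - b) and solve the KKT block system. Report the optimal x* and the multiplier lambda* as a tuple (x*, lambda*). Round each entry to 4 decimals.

Form the Lagrangian:
  L(x, lambda) = (1/2) x^T Q x + c^T x + lambda^T (A x - b)
Stationarity (grad_x L = 0): Q x + c + A^T lambda = 0.
Primal feasibility: A x = b.

This gives the KKT block system:
  [ Q   A^T ] [ x     ]   [-c ]
  [ A    0  ] [ lambda ] = [ b ]

Solving the linear system:
  x*      = (2.3333, 3.3333, -2)
  lambda* = (-19, -25)
  f(x*)   = 105.3333

x* = (2.3333, 3.3333, -2), lambda* = (-19, -25)


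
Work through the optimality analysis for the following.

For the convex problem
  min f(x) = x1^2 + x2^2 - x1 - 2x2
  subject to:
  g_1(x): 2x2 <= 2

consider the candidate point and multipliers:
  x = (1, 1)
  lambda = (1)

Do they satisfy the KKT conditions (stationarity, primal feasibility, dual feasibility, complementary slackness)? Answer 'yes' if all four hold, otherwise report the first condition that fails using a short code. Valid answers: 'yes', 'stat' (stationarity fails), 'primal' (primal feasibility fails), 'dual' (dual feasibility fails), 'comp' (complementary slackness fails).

Gradient of f: grad f(x) = Q x + c = (1, 0)
Constraint values g_i(x) = a_i^T x - b_i:
  g_1((1, 1)) = 0
Stationarity residual: grad f(x) + sum_i lambda_i a_i = (1, 2)
  -> stationarity FAILS
Primal feasibility (all g_i <= 0): OK
Dual feasibility (all lambda_i >= 0): OK
Complementary slackness (lambda_i * g_i(x) = 0 for all i): OK

Verdict: the first failing condition is stationarity -> stat.

stat


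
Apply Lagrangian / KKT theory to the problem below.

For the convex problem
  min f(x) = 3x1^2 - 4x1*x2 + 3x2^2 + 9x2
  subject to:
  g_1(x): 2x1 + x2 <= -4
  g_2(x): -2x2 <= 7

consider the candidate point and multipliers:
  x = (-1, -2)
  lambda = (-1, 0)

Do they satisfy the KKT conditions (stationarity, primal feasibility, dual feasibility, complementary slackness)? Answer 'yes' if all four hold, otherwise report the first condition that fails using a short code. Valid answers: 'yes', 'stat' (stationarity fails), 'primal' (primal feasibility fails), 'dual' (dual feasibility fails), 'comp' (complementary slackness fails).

Gradient of f: grad f(x) = Q x + c = (2, 1)
Constraint values g_i(x) = a_i^T x - b_i:
  g_1((-1, -2)) = 0
  g_2((-1, -2)) = -3
Stationarity residual: grad f(x) + sum_i lambda_i a_i = (0, 0)
  -> stationarity OK
Primal feasibility (all g_i <= 0): OK
Dual feasibility (all lambda_i >= 0): FAILS
Complementary slackness (lambda_i * g_i(x) = 0 for all i): OK

Verdict: the first failing condition is dual_feasibility -> dual.

dual


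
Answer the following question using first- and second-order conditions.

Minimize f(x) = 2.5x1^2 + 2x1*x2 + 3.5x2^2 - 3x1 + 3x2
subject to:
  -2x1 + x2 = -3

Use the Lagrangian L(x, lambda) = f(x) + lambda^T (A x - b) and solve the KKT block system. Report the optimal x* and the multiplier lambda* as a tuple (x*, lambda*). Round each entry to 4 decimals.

Form the Lagrangian:
  L(x, lambda) = (1/2) x^T Q x + c^T x + lambda^T (A x - b)
Stationarity (grad_x L = 0): Q x + c + A^T lambda = 0.
Primal feasibility: A x = b.

This gives the KKT block system:
  [ Q   A^T ] [ x     ]   [-c ]
  [ A    0  ] [ lambda ] = [ b ]

Solving the linear system:
  x*      = (1.0976, -0.8049)
  lambda* = (0.439)
  f(x*)   = -2.1951

x* = (1.0976, -0.8049), lambda* = (0.439)


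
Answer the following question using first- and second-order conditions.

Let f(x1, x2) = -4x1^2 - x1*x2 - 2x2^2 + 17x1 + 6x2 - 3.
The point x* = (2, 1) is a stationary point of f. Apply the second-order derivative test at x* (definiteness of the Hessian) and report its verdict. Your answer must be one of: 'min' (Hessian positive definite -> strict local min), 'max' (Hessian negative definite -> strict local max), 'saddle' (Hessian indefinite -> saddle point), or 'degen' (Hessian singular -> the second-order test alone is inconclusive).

Compute the Hessian H = grad^2 f:
  H = [[-8, -1], [-1, -4]]
Verify stationarity: grad f(x*) = H x* + g = (0, 0).
Eigenvalues of H: -8.2361, -3.7639.
Both eigenvalues < 0, so H is negative definite -> x* is a strict local max.

max


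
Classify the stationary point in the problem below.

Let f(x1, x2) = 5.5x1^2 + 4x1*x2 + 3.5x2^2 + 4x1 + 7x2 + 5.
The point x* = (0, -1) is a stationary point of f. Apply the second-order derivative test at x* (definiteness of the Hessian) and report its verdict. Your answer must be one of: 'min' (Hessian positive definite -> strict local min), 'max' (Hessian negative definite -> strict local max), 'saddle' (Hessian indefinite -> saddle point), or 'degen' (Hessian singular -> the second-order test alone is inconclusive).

Compute the Hessian H = grad^2 f:
  H = [[11, 4], [4, 7]]
Verify stationarity: grad f(x*) = H x* + g = (0, 0).
Eigenvalues of H: 4.5279, 13.4721.
Both eigenvalues > 0, so H is positive definite -> x* is a strict local min.

min


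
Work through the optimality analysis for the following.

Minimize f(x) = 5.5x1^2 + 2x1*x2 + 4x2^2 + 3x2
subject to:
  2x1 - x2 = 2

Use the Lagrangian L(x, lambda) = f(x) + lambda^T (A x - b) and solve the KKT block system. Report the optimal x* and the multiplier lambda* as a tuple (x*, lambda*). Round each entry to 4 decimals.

Form the Lagrangian:
  L(x, lambda) = (1/2) x^T Q x + c^T x + lambda^T (A x - b)
Stationarity (grad_x L = 0): Q x + c + A^T lambda = 0.
Primal feasibility: A x = b.

This gives the KKT block system:
  [ Q   A^T ] [ x     ]   [-c ]
  [ A    0  ] [ lambda ] = [ b ]

Solving the linear system:
  x*      = (0.5882, -0.8235)
  lambda* = (-2.4118)
  f(x*)   = 1.1765

x* = (0.5882, -0.8235), lambda* = (-2.4118)


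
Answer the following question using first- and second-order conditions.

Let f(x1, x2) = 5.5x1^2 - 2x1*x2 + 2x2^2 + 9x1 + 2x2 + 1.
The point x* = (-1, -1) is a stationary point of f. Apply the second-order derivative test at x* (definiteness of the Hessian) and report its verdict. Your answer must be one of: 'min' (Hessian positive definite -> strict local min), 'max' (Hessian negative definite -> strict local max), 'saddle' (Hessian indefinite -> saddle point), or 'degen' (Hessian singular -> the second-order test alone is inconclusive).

Compute the Hessian H = grad^2 f:
  H = [[11, -2], [-2, 4]]
Verify stationarity: grad f(x*) = H x* + g = (0, 0).
Eigenvalues of H: 3.4689, 11.5311.
Both eigenvalues > 0, so H is positive definite -> x* is a strict local min.

min


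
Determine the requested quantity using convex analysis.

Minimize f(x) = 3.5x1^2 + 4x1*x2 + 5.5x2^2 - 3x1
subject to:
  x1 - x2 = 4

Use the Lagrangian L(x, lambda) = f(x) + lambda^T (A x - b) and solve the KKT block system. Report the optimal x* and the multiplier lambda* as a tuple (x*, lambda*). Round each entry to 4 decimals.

Form the Lagrangian:
  L(x, lambda) = (1/2) x^T Q x + c^T x + lambda^T (A x - b)
Stationarity (grad_x L = 0): Q x + c + A^T lambda = 0.
Primal feasibility: A x = b.

This gives the KKT block system:
  [ Q   A^T ] [ x     ]   [-c ]
  [ A    0  ] [ lambda ] = [ b ]

Solving the linear system:
  x*      = (2.4231, -1.5769)
  lambda* = (-7.6538)
  f(x*)   = 11.6731

x* = (2.4231, -1.5769), lambda* = (-7.6538)


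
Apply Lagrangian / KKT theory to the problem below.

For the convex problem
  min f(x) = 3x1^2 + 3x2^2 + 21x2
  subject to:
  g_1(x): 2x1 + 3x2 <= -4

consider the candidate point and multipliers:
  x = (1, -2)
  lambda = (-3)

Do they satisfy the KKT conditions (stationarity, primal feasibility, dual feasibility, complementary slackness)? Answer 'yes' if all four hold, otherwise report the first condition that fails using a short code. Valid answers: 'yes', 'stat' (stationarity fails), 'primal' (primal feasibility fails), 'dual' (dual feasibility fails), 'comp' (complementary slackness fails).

Gradient of f: grad f(x) = Q x + c = (6, 9)
Constraint values g_i(x) = a_i^T x - b_i:
  g_1((1, -2)) = 0
Stationarity residual: grad f(x) + sum_i lambda_i a_i = (0, 0)
  -> stationarity OK
Primal feasibility (all g_i <= 0): OK
Dual feasibility (all lambda_i >= 0): FAILS
Complementary slackness (lambda_i * g_i(x) = 0 for all i): OK

Verdict: the first failing condition is dual_feasibility -> dual.

dual


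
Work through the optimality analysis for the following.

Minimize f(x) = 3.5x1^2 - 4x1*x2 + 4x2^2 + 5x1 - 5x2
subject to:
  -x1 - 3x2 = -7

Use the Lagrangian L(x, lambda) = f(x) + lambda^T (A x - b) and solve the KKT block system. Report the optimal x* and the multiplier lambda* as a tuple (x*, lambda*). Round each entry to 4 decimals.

Form the Lagrangian:
  L(x, lambda) = (1/2) x^T Q x + c^T x + lambda^T (A x - b)
Stationarity (grad_x L = 0): Q x + c + A^T lambda = 0.
Primal feasibility: A x = b.

This gives the KKT block system:
  [ Q   A^T ] [ x     ]   [-c ]
  [ A    0  ] [ lambda ] = [ b ]

Solving the linear system:
  x*      = (0.8421, 2.0526)
  lambda* = (2.6842)
  f(x*)   = 6.3684

x* = (0.8421, 2.0526), lambda* = (2.6842)


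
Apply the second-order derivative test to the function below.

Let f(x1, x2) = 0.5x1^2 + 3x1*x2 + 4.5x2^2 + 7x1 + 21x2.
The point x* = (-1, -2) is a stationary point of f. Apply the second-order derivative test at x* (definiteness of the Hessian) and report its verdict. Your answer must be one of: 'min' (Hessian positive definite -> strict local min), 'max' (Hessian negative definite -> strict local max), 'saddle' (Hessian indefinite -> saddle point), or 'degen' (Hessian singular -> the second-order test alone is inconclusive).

Compute the Hessian H = grad^2 f:
  H = [[1, 3], [3, 9]]
Verify stationarity: grad f(x*) = H x* + g = (0, 0).
Eigenvalues of H: 0, 10.
H has a zero eigenvalue (singular; positive semidefinite but not definite), so H is neither positive definite, negative definite, nor indefinite. The second-order test alone is inconclusive -> degen.
(Indeed, f is constant along the null direction of H through x*, so x* is not a strict local extremum.)

degen


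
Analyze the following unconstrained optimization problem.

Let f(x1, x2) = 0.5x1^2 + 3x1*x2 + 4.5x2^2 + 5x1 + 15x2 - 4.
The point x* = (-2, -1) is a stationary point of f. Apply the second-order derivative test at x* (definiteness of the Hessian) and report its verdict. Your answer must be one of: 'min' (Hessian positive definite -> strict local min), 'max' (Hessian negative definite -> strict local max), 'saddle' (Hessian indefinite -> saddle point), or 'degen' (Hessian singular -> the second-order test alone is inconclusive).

Compute the Hessian H = grad^2 f:
  H = [[1, 3], [3, 9]]
Verify stationarity: grad f(x*) = H x* + g = (0, 0).
Eigenvalues of H: 0, 10.
H has a zero eigenvalue (singular; positive semidefinite but not definite), so H is neither positive definite, negative definite, nor indefinite. The second-order test alone is inconclusive -> degen.
(Indeed, f is constant along the null direction of H through x*, so x* is not a strict local extremum.)

degen


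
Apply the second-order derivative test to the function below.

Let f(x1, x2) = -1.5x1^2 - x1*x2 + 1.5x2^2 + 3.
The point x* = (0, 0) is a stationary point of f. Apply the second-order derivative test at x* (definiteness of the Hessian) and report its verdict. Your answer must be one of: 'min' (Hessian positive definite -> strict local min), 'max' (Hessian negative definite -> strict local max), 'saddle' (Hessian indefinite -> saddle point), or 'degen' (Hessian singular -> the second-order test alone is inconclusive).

Compute the Hessian H = grad^2 f:
  H = [[-3, -1], [-1, 3]]
Verify stationarity: grad f(x*) = H x* + g = (0, 0).
Eigenvalues of H: -3.1623, 3.1623.
Eigenvalues have mixed signs, so H is indefinite -> x* is a saddle point.

saddle


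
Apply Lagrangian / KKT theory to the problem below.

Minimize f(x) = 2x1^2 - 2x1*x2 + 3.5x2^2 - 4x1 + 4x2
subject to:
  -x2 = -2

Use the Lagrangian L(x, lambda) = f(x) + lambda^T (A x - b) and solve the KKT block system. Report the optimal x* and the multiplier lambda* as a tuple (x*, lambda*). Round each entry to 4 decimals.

Form the Lagrangian:
  L(x, lambda) = (1/2) x^T Q x + c^T x + lambda^T (A x - b)
Stationarity (grad_x L = 0): Q x + c + A^T lambda = 0.
Primal feasibility: A x = b.

This gives the KKT block system:
  [ Q   A^T ] [ x     ]   [-c ]
  [ A    0  ] [ lambda ] = [ b ]

Solving the linear system:
  x*      = (2, 2)
  lambda* = (14)
  f(x*)   = 14

x* = (2, 2), lambda* = (14)


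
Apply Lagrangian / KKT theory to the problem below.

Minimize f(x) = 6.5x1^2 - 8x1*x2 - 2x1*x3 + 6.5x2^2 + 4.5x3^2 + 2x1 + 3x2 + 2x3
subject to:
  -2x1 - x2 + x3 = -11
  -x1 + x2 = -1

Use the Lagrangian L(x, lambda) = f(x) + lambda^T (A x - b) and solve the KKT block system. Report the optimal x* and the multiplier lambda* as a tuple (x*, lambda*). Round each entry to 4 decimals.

Form the Lagrangian:
  L(x, lambda) = (1/2) x^T Q x + c^T x + lambda^T (A x - b)
Stationarity (grad_x L = 0): Q x + c + A^T lambda = 0.
Primal feasibility: A x = b.

This gives the KKT block system:
  [ Q   A^T ] [ x     ]   [-c ]
  [ A    0  ] [ lambda ] = [ b ]

Solving the linear system:
  x*      = (3.7215, 2.7215, -0.8354)
  lambda* = (12.962, 4.3544)
  f(x*)   = 80.4367

x* = (3.7215, 2.7215, -0.8354), lambda* = (12.962, 4.3544)


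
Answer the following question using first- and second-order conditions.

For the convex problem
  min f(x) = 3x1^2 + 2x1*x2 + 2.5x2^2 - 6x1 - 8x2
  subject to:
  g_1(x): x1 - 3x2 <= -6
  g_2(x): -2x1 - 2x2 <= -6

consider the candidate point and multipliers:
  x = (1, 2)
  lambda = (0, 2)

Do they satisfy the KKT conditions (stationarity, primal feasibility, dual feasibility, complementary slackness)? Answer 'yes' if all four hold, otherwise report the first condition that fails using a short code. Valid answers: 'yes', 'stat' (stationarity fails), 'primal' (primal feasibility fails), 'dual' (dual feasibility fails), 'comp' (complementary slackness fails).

Gradient of f: grad f(x) = Q x + c = (4, 4)
Constraint values g_i(x) = a_i^T x - b_i:
  g_1((1, 2)) = 1
  g_2((1, 2)) = 0
Stationarity residual: grad f(x) + sum_i lambda_i a_i = (0, 0)
  -> stationarity OK
Primal feasibility (all g_i <= 0): FAILS
Dual feasibility (all lambda_i >= 0): OK
Complementary slackness (lambda_i * g_i(x) = 0 for all i): OK

Verdict: the first failing condition is primal_feasibility -> primal.

primal
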